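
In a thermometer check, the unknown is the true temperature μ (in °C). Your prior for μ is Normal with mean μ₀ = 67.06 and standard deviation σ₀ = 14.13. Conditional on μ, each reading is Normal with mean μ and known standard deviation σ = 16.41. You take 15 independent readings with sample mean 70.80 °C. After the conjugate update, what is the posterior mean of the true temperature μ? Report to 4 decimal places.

For Normal data with known variance σ², a Normal(μ₀, σ₀²) prior on μ is conjugate. Posterior precision = 1/σ₀² + n/σ²; posterior mean is the precision-weighted average of μ₀ and x̄.
n·x̄ = 15·70.80 = 1062.
σ₀² = 14.13² = 199.6569, σ² = 16.41² = 269.2881; σ² + n·σ₀² = 269.2881 + 15·199.6569 = 3264.1416.
Posterior mean = (μ₀/σ₀² + n·x̄/σ²)/(1/σ₀² + n/σ²) = (σ²·μ₀ + σ₀²·n·x̄)/(σ² + n·σ₀²) = (269.2881·67.06 + 199.6569·1062)/3264.1416 = 230094.087786/3264.1416 = 70.4915.

70.4915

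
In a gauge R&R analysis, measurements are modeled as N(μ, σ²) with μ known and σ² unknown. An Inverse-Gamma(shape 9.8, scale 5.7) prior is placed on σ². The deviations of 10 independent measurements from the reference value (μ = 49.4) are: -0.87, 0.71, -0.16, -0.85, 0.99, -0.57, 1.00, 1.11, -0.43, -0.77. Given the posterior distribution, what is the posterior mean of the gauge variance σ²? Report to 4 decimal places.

With known mean μ and an Inverse-Gamma(α, β) prior on σ², the Normal likelihood is conjugate: posterior is Inv-Gamma(α + n/2, β + Σ(xᵢ−μ)²/2).
Σ(xᵢ−μ)² = (-0.87)² + (0.71)² + (-0.16)² + (-0.85)² + (0.99)² + (-0.57)² + (1.00)² + (1.11)² + (-0.43)² + (-0.77)² = 6.3240.
Posterior: Inv-Gamma(9.8 + 10/2, 5.7 + 6.3240/2) = Inv-Gamma(14.80, 8.86200).
E[σ²|data] = β/(α−1) = 8.86200/13.80 = 0.6422.

0.6422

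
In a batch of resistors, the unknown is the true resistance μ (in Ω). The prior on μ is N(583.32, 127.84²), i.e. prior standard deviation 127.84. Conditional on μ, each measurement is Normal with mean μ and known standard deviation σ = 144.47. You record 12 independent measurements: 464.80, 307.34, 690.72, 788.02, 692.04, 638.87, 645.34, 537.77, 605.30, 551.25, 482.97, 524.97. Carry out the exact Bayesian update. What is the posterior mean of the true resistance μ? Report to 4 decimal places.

578.0139

For Normal data with known variance σ², a Normal(μ₀, σ₀²) prior on μ is conjugate. Posterior precision = 1/σ₀² + n/σ²; posterior mean is the precision-weighted average of μ₀ and x̄.
Σxᵢ = 464.80 + 307.34 + 690.72 + 788.02 + 692.04 + 638.87 + 645.34 + 537.77 + 605.30 + 551.25 + 482.97 + 524.97 = 6929.39, so n·x̄ = 6929.39.
σ₀² = 127.84² = 16343.0656, σ² = 144.47² = 20871.5809; σ² + n·σ₀² = 20871.5809 + 12·16343.0656 = 216988.3681.
Posterior mean = (μ₀/σ₀² + n·x̄/σ²)/(1/σ₀² + n/σ²) = (σ²·μ₀ + σ₀²·n·x̄)/(σ² + n·σ₀²) = (20871.5809·583.32 + 16343.0656·6929.39)/216988.3681 = 125422285.908572/216988.3681 = 578.0139.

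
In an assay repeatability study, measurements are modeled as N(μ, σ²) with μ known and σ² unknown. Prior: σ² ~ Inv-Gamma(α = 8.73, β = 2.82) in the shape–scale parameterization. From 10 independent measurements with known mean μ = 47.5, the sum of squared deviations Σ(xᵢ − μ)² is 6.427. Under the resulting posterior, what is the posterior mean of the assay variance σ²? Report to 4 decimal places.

0.4740

With known mean μ and an Inverse-Gamma(α, β) prior on σ², the Normal likelihood is conjugate: posterior is Inv-Gamma(α + n/2, β + Σ(xᵢ−μ)²/2).
Posterior: Inv-Gamma(8.73 + 10/2, 2.82 + 6.427/2) = Inv-Gamma(13.73, 6.0335).
E[σ²|data] = β/(α−1) = 6.0335/12.73 = 0.4740.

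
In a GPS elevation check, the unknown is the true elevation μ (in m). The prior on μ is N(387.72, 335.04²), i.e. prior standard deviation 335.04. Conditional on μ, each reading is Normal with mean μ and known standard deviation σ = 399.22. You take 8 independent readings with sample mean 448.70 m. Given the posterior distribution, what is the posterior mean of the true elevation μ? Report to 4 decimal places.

For Normal data with known variance σ², a Normal(μ₀, σ₀²) prior on μ is conjugate. Posterior precision = 1/σ₀² + n/σ²; posterior mean is the precision-weighted average of μ₀ and x̄.
n·x̄ = 8·448.70 = 3589.6.
σ₀² = 335.04² = 112251.8016, σ² = 399.22² = 159376.6084; σ² + n·σ₀² = 159376.6084 + 8·112251.8016 = 1057391.0212.
Posterior mean = (μ₀/σ₀² + n·x̄/σ²)/(1/σ₀² + n/σ²) = (σ²·μ₀ + σ₀²·n·x̄)/(σ² + n·σ₀²) = (159376.6084·387.72 + 112251.8016·3589.6)/1057391.0212 = 464732565.632208/1057391.0212 = 439.5087.

439.5087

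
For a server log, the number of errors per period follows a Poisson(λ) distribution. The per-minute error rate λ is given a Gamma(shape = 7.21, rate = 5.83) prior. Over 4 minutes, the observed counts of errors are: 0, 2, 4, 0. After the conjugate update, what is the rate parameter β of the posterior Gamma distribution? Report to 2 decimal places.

9.83

With a Gamma(shape α, rate β) prior, the Poisson likelihood is conjugate: the posterior is Gamma(α + ΣXᵢ, β + n).
Sum of counts S = 6 over n = 4 minutes.
Posterior: Gamma(α+S, β+n) = Gamma(7.21+6, 5.83+4) = Gamma(13.21, 9.83).
Posterior β = 9.83.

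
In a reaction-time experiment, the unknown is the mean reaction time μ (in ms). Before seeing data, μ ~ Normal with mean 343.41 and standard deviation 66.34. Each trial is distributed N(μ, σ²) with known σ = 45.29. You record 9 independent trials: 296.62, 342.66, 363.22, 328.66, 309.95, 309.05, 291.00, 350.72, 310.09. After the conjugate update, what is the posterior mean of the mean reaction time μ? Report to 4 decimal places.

For Normal data with known variance σ², a Normal(μ₀, σ₀²) prior on μ is conjugate. Posterior precision = 1/σ₀² + n/σ²; posterior mean is the precision-weighted average of μ₀ and x̄.
Σxᵢ = 296.62 + 342.66 + 363.22 + 328.66 + 309.95 + 309.05 + 291.00 + 350.72 + 310.09 = 2901.97, so n·x̄ = 2901.97.
σ₀² = 66.34² = 4400.9956, σ² = 45.29² = 2051.1841; σ² + n·σ₀² = 2051.1841 + 9·4400.9956 = 41660.1445.
Posterior mean = (μ₀/σ₀² + n·x̄/σ²)/(1/σ₀² + n/σ²) = (σ²·μ₀ + σ₀²·n·x̄)/(σ² + n·σ₀²) = (2051.1841·343.41 + 4400.9956·2901.97)/41660.1445 = 13475954.333113/41660.1445 = 323.4735.

323.4735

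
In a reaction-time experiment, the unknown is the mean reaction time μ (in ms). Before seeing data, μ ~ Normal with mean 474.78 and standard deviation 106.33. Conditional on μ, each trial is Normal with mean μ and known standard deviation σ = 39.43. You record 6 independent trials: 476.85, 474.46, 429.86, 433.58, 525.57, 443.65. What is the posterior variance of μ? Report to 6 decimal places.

253.315153

For Normal data with known variance σ², a Normal(μ₀, σ₀²) prior on μ is conjugate. Posterior precision = 1/σ₀² + n/σ²; posterior mean is the precision-weighted average of μ₀ and x̄.
σ₀² = 106.33² = 11306.0689, σ² = 39.43² = 1554.7249; σ² + n·σ₀² = 1554.7249 + 6·11306.0689 = 69391.1383.
Posterior precision = 1/σ₀² + n/σ² = 1/11306.0689 + 6/1554.7249 = (σ² + n·σ₀²)/(σ₀²σ²) = 69391.1383/(11306.0689·1554.7249); posterior variance σₙ² = σ₀²σ²/(σ² + n·σ₀²) = 11306.0689·1554.7249/69391.1383 = 253.315153.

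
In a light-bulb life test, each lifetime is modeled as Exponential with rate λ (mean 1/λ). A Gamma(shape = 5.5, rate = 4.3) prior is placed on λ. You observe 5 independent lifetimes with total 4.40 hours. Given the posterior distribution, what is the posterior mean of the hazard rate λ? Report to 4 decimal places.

With a Gamma(shape α, rate β) prior on the exponential rate λ, the posterior after n observations with total T = Σxᵢ is Gamma(α+n, β+T).
Posterior: Gamma(5.5+5, 4.3+4.40) = Gamma(10.5, 8.70).
Posterior mean of λ = α/β = 10.5/8.70 = 1.2069.

1.2069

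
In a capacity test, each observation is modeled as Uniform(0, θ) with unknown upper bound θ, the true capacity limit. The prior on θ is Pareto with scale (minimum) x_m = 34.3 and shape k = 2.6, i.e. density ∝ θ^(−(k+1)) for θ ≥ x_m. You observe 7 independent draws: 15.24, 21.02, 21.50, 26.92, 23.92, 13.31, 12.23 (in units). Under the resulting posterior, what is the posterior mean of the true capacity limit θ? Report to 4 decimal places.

38.2884

A Pareto(scale x_m, shape k) prior on the upper bound θ of Uniform(0, θ) is conjugate: posterior is Pareto(max(x_m, max xᵢ), k + n).
Sample maximum = 26.92; prior scale x_m = 34.3 → posterior scale = max = 34.30.
Posterior shape = 2.6 + 7 = 9.6.
E[θ|data] = k·x_m/(k−1) = 9.6·34.30/8.6 = 38.2884.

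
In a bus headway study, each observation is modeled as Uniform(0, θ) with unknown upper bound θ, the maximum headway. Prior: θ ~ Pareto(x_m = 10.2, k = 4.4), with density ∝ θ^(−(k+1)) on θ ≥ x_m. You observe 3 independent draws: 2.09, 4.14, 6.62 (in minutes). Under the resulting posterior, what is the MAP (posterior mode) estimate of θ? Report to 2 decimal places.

A Pareto(scale x_m, shape k) prior on the upper bound θ of Uniform(0, θ) is conjugate: posterior is Pareto(max(x_m, max xᵢ), k + n).
Sample maximum = 6.62; prior scale x_m = 10.2 → posterior scale = max = 10.20.
Posterior shape = 4.4 + 3 = 7.4.
The Pareto density is decreasing on [x_m, ∞), so the mode is x_m = 10.20.

10.20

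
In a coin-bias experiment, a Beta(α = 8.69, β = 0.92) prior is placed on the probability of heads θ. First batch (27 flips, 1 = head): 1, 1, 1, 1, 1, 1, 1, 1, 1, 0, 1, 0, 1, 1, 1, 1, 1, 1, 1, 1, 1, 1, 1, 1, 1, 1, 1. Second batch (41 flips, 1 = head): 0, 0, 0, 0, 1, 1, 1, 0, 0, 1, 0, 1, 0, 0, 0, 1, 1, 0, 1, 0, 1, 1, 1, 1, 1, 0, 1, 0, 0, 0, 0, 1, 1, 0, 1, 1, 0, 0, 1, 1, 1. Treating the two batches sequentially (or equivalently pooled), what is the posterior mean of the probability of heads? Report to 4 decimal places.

The Beta prior is conjugate to a Binomial/Bernoulli likelihood; the update adds successes to α and failures to β.
After batch 1: Beta(8.69+25, 0.92+2) = Beta(33.69, 2.92).
After batch 2: Beta(33.69+21, 2.92+20) = Beta(54.69, 22.92).
Posterior mean = α/(α+β) = 54.69/77.61 = 0.7047.

0.7047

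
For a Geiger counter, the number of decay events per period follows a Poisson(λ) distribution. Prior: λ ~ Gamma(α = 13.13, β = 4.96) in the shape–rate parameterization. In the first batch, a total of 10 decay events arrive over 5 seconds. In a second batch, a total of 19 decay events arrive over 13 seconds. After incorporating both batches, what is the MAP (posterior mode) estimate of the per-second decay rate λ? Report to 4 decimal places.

1.7914

With a Gamma(shape α, rate β) prior, the Poisson likelihood is conjugate: the posterior is Gamma(α + ΣXᵢ, β + n).
After batch 1: Gamma(α+S, β+n) = Gamma(13.13+10, 4.96+5) = Gamma(23.13, 9.96).
After batch 2: Gamma(α+S, β+n) = Gamma(23.13+19, 9.96+13) = Gamma(42.13, 22.96).
Mode of Gamma(α,β) for α≥1 is (α−1)/β = 41.13/22.96 = 1.7914.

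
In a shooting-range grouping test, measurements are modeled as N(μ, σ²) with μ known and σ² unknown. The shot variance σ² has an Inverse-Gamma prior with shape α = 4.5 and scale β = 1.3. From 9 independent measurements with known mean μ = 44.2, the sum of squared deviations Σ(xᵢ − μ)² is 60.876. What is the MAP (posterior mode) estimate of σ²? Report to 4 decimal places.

With known mean μ and an Inverse-Gamma(α, β) prior on σ², the Normal likelihood is conjugate: posterior is Inv-Gamma(α + n/2, β + Σ(xᵢ−μ)²/2).
Posterior: Inv-Gamma(4.5 + 9/2, 1.3 + 60.876/2) = Inv-Gamma(9.00, 31.7380).
Mode = β/(α+1) = 31.7380/10.00 = 3.1738.

3.1738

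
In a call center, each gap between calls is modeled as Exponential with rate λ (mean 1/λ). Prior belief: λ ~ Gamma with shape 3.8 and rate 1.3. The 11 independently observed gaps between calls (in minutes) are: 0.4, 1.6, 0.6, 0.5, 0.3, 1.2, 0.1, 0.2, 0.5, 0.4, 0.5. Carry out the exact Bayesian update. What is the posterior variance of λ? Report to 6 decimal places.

With a Gamma(shape α, rate β) prior on the exponential rate λ, the posterior after n observations with total T = Σxᵢ is Gamma(α+n, β+T).
Sum of observations T = 6.3 minutes; n = 11.
Posterior: Gamma(3.8+11, 1.3+6.3) = Gamma(14.8, 7.6).
Var = α/β² = 0.256233.

0.256233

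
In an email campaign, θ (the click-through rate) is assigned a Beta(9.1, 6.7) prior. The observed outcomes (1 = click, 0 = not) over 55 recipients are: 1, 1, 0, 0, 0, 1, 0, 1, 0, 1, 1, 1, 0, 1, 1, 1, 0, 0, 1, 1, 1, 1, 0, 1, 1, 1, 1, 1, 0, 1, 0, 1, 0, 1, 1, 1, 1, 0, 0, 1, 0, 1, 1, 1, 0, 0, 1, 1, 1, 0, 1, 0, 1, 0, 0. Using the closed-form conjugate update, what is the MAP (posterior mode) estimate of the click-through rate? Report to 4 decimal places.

The Beta prior is conjugate to a Binomial/Bernoulli likelihood; the update adds successes to α and failures to β.
Posterior: Beta(α+k, β+n−k) = Beta(9.1+34, 6.7+21) = Beta(43.1, 27.7).
Mode of Beta(a,b) for a,b>1 is (a−1)/(a+b−2) = 42.1/68.8 = 0.6119.

0.6119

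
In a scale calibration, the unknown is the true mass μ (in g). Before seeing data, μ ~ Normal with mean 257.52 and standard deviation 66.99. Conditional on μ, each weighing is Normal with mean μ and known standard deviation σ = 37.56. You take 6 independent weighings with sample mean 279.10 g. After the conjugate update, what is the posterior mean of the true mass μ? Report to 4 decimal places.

278.0256

For Normal data with known variance σ², a Normal(μ₀, σ₀²) prior on μ is conjugate. Posterior precision = 1/σ₀² + n/σ²; posterior mean is the precision-weighted average of μ₀ and x̄.
n·x̄ = 6·279.10 = 1674.6.
σ₀² = 66.99² = 4487.6601, σ² = 37.56² = 1410.7536; σ² + n·σ₀² = 1410.7536 + 6·4487.6601 = 28336.7142.
Posterior mean = (μ₀/σ₀² + n·x̄/σ²)/(1/σ₀² + n/σ²) = (σ²·μ₀ + σ₀²·n·x̄)/(σ² + n·σ₀²) = (1410.7536·257.52 + 4487.6601·1674.6)/28336.7142 = 7878332.870532/28336.7142 = 278.0256.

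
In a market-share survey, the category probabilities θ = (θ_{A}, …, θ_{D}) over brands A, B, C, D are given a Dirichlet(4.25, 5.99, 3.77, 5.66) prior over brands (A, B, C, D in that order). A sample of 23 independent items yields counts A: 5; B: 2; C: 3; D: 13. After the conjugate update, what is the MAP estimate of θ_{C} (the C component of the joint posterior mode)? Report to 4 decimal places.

0.1492

The Dirichlet prior is conjugate to the Multinomial likelihood: each posterior αⱼ = prior αⱼ + observed count nⱼ.
Posterior concentration: (9.25, 7.99, 6.77, 18.66), total = 42.67.
Joint mode component: (α_{C}−1)/(Σα−K) = 5.77/38.67 = 0.1492.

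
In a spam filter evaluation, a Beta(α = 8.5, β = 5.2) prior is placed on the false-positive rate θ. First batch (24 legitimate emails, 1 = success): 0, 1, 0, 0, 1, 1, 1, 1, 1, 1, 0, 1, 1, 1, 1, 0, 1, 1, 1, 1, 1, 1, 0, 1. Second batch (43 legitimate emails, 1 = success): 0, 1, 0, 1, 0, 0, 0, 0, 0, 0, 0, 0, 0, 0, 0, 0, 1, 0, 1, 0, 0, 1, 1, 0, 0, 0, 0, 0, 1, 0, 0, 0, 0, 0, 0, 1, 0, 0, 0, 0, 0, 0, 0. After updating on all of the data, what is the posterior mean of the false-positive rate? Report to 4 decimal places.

0.4275

The Beta prior is conjugate to a Binomial/Bernoulli likelihood; the update adds successes to α and failures to β.
After batch 1: Beta(8.5+18, 5.2+6) = Beta(26.5, 11.2).
After batch 2: Beta(26.5+8, 11.2+35) = Beta(34.5, 46.2).
Posterior mean = α/(α+β) = 34.5/80.7 = 0.4275.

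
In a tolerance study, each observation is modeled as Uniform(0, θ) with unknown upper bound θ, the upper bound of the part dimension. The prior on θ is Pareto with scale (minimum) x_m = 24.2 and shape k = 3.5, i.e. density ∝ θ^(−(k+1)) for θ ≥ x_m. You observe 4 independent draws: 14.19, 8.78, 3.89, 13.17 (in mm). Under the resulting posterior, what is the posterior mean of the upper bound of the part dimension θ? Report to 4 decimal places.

A Pareto(scale x_m, shape k) prior on the upper bound θ of Uniform(0, θ) is conjugate: posterior is Pareto(max(x_m, max xᵢ), k + n).
Sample maximum = 14.19; prior scale x_m = 24.2 → posterior scale = max = 24.20.
Posterior shape = 3.5 + 4 = 7.5.
E[θ|data] = k·x_m/(k−1) = 7.5·24.20/6.5 = 27.9231.

27.9231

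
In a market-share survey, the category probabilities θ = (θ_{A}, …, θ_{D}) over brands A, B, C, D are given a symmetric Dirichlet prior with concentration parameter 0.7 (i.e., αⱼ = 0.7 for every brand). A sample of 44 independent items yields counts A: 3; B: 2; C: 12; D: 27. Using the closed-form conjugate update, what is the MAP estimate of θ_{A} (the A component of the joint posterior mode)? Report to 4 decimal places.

The Dirichlet prior is conjugate to the Multinomial likelihood: each posterior αⱼ = prior αⱼ + observed count nⱼ.
Posterior concentration: (3.7, 2.7, 12.7, 27.7), total = 46.8.
Joint mode component: (α_{A}−1)/(Σα−K) = 2.7/42.8 = 0.0631.

0.0631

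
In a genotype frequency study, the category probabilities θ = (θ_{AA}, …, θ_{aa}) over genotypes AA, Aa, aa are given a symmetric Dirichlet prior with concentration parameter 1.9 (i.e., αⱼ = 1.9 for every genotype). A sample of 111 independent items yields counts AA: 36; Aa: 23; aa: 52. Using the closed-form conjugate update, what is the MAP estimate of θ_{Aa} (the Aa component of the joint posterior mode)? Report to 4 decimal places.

0.2102

The Dirichlet prior is conjugate to the Multinomial likelihood: each posterior αⱼ = prior αⱼ + observed count nⱼ.
Posterior concentration: (37.9, 24.9, 53.9), total = 116.7.
Joint mode component: (α_{Aa}−1)/(Σα−K) = 23.9/113.7 = 0.2102.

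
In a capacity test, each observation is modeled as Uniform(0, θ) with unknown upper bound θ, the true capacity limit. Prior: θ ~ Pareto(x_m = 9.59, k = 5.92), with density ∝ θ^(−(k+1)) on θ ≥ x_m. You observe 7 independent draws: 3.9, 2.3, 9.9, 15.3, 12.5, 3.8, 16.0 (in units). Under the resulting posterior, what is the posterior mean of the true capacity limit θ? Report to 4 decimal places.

17.3423

A Pareto(scale x_m, shape k) prior on the upper bound θ of Uniform(0, θ) is conjugate: posterior is Pareto(max(x_m, max xᵢ), k + n).
Sample maximum = 16.0; prior scale x_m = 9.59 → posterior scale = max = 16.00.
Posterior shape = 5.92 + 7 = 12.92.
E[θ|data] = k·x_m/(k−1) = 12.92·16.00/11.92 = 17.3423.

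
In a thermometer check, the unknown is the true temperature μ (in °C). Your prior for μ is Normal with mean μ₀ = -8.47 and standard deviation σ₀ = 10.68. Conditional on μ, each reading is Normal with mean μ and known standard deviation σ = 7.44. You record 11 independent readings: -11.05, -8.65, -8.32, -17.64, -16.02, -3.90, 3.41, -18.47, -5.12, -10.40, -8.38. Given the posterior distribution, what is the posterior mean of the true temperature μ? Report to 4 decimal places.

For Normal data with known variance σ², a Normal(μ₀, σ₀²) prior on μ is conjugate. Posterior precision = 1/σ₀² + n/σ²; posterior mean is the precision-weighted average of μ₀ and x̄.
Σxᵢ = (-11.05) + (-8.65) + (-8.32) + (-17.64) + (-16.02) + (-3.90) + 3.41 + (-18.47) + (-5.12) + (-10.40) + (-8.38) = -104.54, so n·x̄ = -104.54.
σ₀² = 10.68² = 114.0624, σ² = 7.44² = 55.3536; σ² + n·σ₀² = 55.3536 + 11·114.0624 = 1310.04.
Posterior mean = (μ₀/σ₀² + n·x̄/σ²)/(1/σ₀² + n/σ²) = (σ²·μ₀ + σ₀²·n·x̄)/(σ² + n·σ₀²) = (55.3536·(-8.47) + 114.0624·(-104.54))/1310.04 = -12392.928288/1310.04 = -9.4600.

-9.4600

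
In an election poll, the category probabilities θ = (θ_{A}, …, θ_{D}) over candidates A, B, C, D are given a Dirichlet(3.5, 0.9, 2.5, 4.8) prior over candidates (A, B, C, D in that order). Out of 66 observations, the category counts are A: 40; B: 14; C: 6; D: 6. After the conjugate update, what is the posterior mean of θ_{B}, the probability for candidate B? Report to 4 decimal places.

0.1918

The Dirichlet prior is conjugate to the Multinomial likelihood: each posterior αⱼ = prior αⱼ + observed count nⱼ.
Posterior concentration: (43.5, 14.9, 8.5, 10.8), total = 77.7.
E[θ_{B}|data] = α_{B}/Σα = 14.9/77.7 = 0.1918.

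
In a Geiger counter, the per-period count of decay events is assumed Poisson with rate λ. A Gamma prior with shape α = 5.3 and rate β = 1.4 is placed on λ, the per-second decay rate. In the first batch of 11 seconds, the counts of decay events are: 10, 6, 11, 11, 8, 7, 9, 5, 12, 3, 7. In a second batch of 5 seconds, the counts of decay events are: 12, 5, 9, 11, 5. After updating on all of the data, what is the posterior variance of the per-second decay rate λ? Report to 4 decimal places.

0.4502

With a Gamma(shape α, rate β) prior, the Poisson likelihood is conjugate: the posterior is Gamma(α + ΣXᵢ, β + n).
Batch 1: sum of counts S = 89 over n = 11 seconds.
After batch 1: Gamma(α+S, β+n) = Gamma(5.3+89, 1.4+11) = Gamma(94.3, 12.4).
Batch 2: sum of counts S = 42 over n = 5 seconds.
After batch 2: Gamma(α+S, β+n) = Gamma(94.3+42, 12.4+5) = Gamma(136.3, 17.4).
Var = α/β² = 136.3/17.4² = 0.4502.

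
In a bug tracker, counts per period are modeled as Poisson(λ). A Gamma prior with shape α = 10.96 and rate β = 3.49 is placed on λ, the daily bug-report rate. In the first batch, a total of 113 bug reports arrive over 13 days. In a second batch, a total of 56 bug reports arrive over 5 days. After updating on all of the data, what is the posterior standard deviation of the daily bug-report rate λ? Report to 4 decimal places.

With a Gamma(shape α, rate β) prior, the Poisson likelihood is conjugate: the posterior is Gamma(α + ΣXᵢ, β + n).
After batch 1: Gamma(α+S, β+n) = Gamma(10.96+113, 3.49+13) = Gamma(123.96, 16.49).
After batch 2: Gamma(α+S, β+n) = Gamma(123.96+56, 16.49+5) = Gamma(179.96, 21.49).
SD = √α/β = √179.96/21.49 = 0.6242.

0.6242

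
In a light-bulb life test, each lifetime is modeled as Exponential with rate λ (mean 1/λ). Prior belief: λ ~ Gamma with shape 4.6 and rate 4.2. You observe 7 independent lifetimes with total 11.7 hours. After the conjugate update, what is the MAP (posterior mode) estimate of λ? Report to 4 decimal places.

With a Gamma(shape α, rate β) prior on the exponential rate λ, the posterior after n observations with total T = Σxᵢ is Gamma(α+n, β+T).
Posterior: Gamma(4.6+7, 4.2+11.7) = Gamma(11.6, 15.9).
Mode = (α−1)/β = 0.6667.

0.6667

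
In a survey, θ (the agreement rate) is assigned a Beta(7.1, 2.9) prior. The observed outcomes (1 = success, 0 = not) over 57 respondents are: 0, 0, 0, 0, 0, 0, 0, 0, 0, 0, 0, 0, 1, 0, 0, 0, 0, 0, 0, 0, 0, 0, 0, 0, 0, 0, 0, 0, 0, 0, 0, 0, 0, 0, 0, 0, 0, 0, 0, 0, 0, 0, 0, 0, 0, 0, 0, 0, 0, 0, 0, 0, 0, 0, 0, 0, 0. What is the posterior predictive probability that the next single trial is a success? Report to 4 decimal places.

The Beta prior is conjugate to a Binomial/Bernoulli likelihood; the update adds successes to α and failures to β.
Posterior: Beta(α+k, β+n−k) = Beta(7.1+1, 2.9+56) = Beta(8.1, 58.9).
For a single future Bernoulli trial, P(success | data) = α/(α+β) = 0.1209.

0.1209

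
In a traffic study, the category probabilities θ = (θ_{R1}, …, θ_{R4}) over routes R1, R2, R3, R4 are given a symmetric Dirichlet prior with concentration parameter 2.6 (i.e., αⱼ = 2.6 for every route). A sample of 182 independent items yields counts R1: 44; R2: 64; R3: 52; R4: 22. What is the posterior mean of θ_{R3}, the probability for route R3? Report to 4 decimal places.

The Dirichlet prior is conjugate to the Multinomial likelihood: each posterior αⱼ = prior αⱼ + observed count nⱼ.
Posterior concentration: (46.6, 66.6, 54.6, 24.6), total = 192.4.
E[θ_{R3}|data] = α_{R3}/Σα = 54.6/192.4 = 0.2838.

0.2838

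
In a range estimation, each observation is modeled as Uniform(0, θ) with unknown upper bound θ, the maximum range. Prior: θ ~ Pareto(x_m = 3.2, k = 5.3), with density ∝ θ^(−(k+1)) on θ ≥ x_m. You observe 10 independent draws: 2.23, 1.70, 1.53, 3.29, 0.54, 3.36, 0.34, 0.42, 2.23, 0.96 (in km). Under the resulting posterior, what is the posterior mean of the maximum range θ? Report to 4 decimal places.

A Pareto(scale x_m, shape k) prior on the upper bound θ of Uniform(0, θ) is conjugate: posterior is Pareto(max(x_m, max xᵢ), k + n).
Sample maximum = 3.36; prior scale x_m = 3.2 → posterior scale = max = 3.36.
Posterior shape = 5.3 + 10 = 15.3.
E[θ|data] = k·x_m/(k−1) = 15.3·3.36/14.3 = 3.5950.

3.5950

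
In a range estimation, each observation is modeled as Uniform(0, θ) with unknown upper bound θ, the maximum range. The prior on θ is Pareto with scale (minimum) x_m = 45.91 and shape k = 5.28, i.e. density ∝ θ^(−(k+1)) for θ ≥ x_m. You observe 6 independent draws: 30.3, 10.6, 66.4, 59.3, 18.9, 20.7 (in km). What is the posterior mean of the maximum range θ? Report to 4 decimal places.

A Pareto(scale x_m, shape k) prior on the upper bound θ of Uniform(0, θ) is conjugate: posterior is Pareto(max(x_m, max xᵢ), k + n).
Sample maximum = 66.4; prior scale x_m = 45.91 → posterior scale = max = 66.40.
Posterior shape = 5.28 + 6 = 11.28.
E[θ|data] = k·x_m/(k−1) = 11.28·66.40/10.28 = 72.8591.

72.8591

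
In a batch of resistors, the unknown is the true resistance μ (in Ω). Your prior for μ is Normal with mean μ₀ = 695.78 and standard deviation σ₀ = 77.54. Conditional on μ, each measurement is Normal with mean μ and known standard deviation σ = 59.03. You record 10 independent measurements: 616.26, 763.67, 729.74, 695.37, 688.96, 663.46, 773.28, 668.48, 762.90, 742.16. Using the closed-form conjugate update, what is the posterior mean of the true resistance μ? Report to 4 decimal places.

709.6256

For Normal data with known variance σ², a Normal(μ₀, σ₀²) prior on μ is conjugate. Posterior precision = 1/σ₀² + n/σ²; posterior mean is the precision-weighted average of μ₀ and x̄.
Σxᵢ = 616.26 + 763.67 + 729.74 + 695.37 + 688.96 + 663.46 + 773.28 + 668.48 + 762.90 + 742.16 = 7104.28, so n·x̄ = 7104.28.
σ₀² = 77.54² = 6012.4516, σ² = 59.03² = 3484.5409; σ² + n·σ₀² = 3484.5409 + 10·6012.4516 = 63609.0569.
Posterior mean = (μ₀/σ₀² + n·x̄/σ²)/(1/σ₀² + n/σ²) = (σ²·μ₀ + σ₀²·n·x̄)/(σ² + n·σ₀²) = (3484.5409·695.78 + 6012.4516·7104.28)/63609.0569 = 45138613.52025/63609.0569 = 709.6256.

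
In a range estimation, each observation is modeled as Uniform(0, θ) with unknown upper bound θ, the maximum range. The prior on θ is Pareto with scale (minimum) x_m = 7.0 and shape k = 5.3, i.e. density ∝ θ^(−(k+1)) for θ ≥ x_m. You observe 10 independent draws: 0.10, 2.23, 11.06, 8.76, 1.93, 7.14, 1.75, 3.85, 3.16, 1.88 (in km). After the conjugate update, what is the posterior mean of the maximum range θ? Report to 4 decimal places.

11.8334

A Pareto(scale x_m, shape k) prior on the upper bound θ of Uniform(0, θ) is conjugate: posterior is Pareto(max(x_m, max xᵢ), k + n).
Sample maximum = 11.06; prior scale x_m = 7.0 → posterior scale = max = 11.06.
Posterior shape = 5.3 + 10 = 15.3.
E[θ|data] = k·x_m/(k−1) = 15.3·11.06/14.3 = 11.8334.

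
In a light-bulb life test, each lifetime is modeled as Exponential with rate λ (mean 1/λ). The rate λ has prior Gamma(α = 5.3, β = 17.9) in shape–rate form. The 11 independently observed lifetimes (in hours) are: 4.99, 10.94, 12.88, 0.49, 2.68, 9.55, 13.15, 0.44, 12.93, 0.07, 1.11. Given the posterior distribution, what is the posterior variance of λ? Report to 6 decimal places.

With a Gamma(shape α, rate β) prior on the exponential rate λ, the posterior after n observations with total T = Σxᵢ is Gamma(α+n, β+T).
Sum of observations T = 69.23 hours; n = 11.
Posterior: Gamma(5.3+11, 17.9+69.23) = Gamma(16.3, 87.13).
Var = α/β² = 0.002147.

0.002147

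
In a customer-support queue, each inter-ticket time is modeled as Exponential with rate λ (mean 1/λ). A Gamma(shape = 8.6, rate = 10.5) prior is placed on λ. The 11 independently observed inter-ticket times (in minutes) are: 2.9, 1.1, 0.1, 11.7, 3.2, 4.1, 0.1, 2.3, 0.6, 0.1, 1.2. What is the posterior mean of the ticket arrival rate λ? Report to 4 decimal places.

With a Gamma(shape α, rate β) prior on the exponential rate λ, the posterior after n observations with total T = Σxᵢ is Gamma(α+n, β+T).
Sum of observations T = 27.4 minutes; n = 11.
Posterior: Gamma(8.6+11, 10.5+27.4) = Gamma(19.6, 37.9).
Posterior mean of λ = α/β = 19.6/37.9 = 0.5172.

0.5172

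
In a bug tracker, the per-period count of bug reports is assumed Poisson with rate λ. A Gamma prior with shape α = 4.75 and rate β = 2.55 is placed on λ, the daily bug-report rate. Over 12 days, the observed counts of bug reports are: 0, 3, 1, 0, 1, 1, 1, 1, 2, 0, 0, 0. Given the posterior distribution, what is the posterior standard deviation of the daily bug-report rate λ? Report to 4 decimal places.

With a Gamma(shape α, rate β) prior, the Poisson likelihood is conjugate: the posterior is Gamma(α + ΣXᵢ, β + n).
Sum of counts S = 10 over n = 12 days.
Posterior: Gamma(α+S, β+n) = Gamma(4.75+10, 2.55+12) = Gamma(14.75, 14.55).
SD = √α/β = √14.75/14.55 = 0.2640.

0.2640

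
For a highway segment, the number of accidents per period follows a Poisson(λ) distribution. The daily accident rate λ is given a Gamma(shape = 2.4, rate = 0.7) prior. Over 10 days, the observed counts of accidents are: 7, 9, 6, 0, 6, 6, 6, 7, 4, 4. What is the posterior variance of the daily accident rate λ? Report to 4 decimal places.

0.5014

With a Gamma(shape α, rate β) prior, the Poisson likelihood is conjugate: the posterior is Gamma(α + ΣXᵢ, β + n).
Sum of counts S = 55 over n = 10 days.
Posterior: Gamma(α+S, β+n) = Gamma(2.4+55, 0.7+10) = Gamma(57.4, 10.7).
Var = α/β² = 57.4/10.7² = 0.5014.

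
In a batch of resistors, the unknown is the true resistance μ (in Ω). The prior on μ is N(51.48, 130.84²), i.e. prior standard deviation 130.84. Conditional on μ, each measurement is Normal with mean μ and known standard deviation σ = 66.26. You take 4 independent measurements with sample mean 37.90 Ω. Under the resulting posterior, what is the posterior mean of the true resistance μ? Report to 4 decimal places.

38.7182

For Normal data with known variance σ², a Normal(μ₀, σ₀²) prior on μ is conjugate. Posterior precision = 1/σ₀² + n/σ²; posterior mean is the precision-weighted average of μ₀ and x̄.
n·x̄ = 4·37.90 = 151.6.
σ₀² = 130.84² = 17119.1056, σ² = 66.26² = 4390.3876; σ² + n·σ₀² = 4390.3876 + 4·17119.1056 = 72866.81.
Posterior mean = (μ₀/σ₀² + n·x̄/σ²)/(1/σ₀² + n/σ²) = (σ²·μ₀ + σ₀²·n·x̄)/(σ² + n·σ₀²) = (4390.3876·51.48 + 17119.1056·151.6)/72866.81 = 2821273.562608/72866.81 = 38.7182.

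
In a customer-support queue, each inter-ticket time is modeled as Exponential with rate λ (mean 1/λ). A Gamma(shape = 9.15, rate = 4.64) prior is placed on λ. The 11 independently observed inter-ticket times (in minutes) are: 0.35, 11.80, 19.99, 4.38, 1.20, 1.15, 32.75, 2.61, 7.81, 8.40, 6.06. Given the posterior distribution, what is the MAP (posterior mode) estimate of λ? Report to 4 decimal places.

With a Gamma(shape α, rate β) prior on the exponential rate λ, the posterior after n observations with total T = Σxᵢ is Gamma(α+n, β+T).
Sum of observations T = 96.50 minutes; n = 11.
Posterior: Gamma(9.15+11, 4.64+96.50) = Gamma(20.15, 101.14).
Mode = (α−1)/β = 0.1893.

0.1893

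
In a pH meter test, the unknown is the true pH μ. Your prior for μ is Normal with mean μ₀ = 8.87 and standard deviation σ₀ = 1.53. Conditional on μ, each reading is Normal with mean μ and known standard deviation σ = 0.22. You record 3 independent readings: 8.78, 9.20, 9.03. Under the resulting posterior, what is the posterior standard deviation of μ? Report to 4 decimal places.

0.1266

For Normal data with known variance σ², a Normal(μ₀, σ₀²) prior on μ is conjugate. Posterior precision = 1/σ₀² + n/σ²; posterior mean is the precision-weighted average of μ₀ and x̄.
σ₀² = 1.53² = 2.3409, σ² = 0.22² = 0.0484; σ² + n·σ₀² = 0.0484 + 3·2.3409 = 7.0711.
Posterior precision = 1/σ₀² + n/σ² = 1/2.3409 + 3/0.0484 = (σ² + n·σ₀²)/(σ₀²σ²) = 7.0711/(2.3409·0.0484); posterior variance σₙ² = σ₀²σ²/(σ² + n·σ₀²) = 2.3409·0.0484/7.0711 = 0.016023.
Posterior SD = √σₙ² = √(2.3409·0.0484/7.0711) = 0.1266.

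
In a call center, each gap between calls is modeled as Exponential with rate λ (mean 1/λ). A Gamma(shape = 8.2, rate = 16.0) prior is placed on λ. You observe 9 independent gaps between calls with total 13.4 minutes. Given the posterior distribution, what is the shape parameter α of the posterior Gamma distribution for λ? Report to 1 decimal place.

17.2

With a Gamma(shape α, rate β) prior on the exponential rate λ, the posterior after n observations with total T = Σxᵢ is Gamma(α+n, β+T).
Posterior: Gamma(8.2+9, 16.0+13.4) = Gamma(17.2, 29.4).
Posterior α = 17.2.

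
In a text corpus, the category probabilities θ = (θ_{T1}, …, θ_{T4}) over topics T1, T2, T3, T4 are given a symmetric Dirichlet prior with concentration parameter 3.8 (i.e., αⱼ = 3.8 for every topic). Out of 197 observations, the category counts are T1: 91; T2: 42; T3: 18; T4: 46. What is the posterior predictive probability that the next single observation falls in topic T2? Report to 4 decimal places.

The Dirichlet prior is conjugate to the Multinomial likelihood: each posterior αⱼ = prior αⱼ + observed count nⱼ.
Posterior concentration: (94.8, 45.8, 21.8, 49.8), total = 212.2.
P(next = T2 | data) = α_{T2}/Σα = 0.2158.

0.2158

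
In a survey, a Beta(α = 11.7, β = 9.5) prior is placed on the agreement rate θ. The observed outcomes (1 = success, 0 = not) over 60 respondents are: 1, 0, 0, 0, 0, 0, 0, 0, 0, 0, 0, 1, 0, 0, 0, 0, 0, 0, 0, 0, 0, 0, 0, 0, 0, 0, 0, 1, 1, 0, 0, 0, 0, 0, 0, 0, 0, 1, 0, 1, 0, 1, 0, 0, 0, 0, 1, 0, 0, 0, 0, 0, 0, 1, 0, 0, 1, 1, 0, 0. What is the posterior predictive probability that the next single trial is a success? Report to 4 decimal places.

0.2796

The Beta prior is conjugate to a Binomial/Bernoulli likelihood; the update adds successes to α and failures to β.
Posterior: Beta(α+k, β+n−k) = Beta(11.7+11, 9.5+49) = Beta(22.7, 58.5).
For a single future Bernoulli trial, P(success | data) = α/(α+β) = 0.2796.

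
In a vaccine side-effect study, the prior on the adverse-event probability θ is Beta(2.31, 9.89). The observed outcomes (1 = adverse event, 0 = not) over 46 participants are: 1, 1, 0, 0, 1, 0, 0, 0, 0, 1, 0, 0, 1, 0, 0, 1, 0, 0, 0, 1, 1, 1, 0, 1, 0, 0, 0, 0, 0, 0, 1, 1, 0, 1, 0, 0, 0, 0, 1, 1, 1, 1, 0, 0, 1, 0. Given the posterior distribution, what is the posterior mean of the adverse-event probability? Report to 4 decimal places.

0.3490

The Beta prior is conjugate to a Binomial/Bernoulli likelihood; the update adds successes to α and failures to β.
Posterior: Beta(α+k, β+n−k) = Beta(2.31+18, 9.89+28) = Beta(20.31, 37.89).
Posterior mean = α/(α+β) = 20.31/58.20 = 0.3490.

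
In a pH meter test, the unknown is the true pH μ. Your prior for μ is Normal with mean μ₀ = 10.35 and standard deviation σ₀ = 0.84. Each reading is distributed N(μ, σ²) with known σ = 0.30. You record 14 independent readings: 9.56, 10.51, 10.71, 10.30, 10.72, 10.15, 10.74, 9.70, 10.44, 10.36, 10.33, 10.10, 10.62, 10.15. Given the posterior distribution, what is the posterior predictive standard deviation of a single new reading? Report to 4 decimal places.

0.3104

For Normal data with known variance σ², a Normal(μ₀, σ₀²) prior on μ is conjugate. Posterior precision = 1/σ₀² + n/σ²; posterior mean is the precision-weighted average of μ₀ and x̄.
σ₀² = 0.84² = 0.7056, σ² = 0.30² = 0.09; σ² + n·σ₀² = 0.09 + 14·0.7056 = 9.9684.
Posterior precision = 1/σ₀² + n/σ² = 1/0.7056 + 14/0.09 = (σ² + n·σ₀²)/(σ₀²σ²) = 9.9684/(0.7056·0.09); posterior variance σₙ² = σ₀²σ²/(σ² + n·σ₀²) = 0.7056·0.09/9.9684 = 0.006371.
Predictive variance for one new observation = σₙ² + σ² = 0.7056·0.09/9.9684 + 0.09 = σ²·(σ₀² + 9.9684)/9.9684 = 0.09·10.674/9.9684 = 0.096371; SD = √(0.09·10.674/9.9684) = 0.3104.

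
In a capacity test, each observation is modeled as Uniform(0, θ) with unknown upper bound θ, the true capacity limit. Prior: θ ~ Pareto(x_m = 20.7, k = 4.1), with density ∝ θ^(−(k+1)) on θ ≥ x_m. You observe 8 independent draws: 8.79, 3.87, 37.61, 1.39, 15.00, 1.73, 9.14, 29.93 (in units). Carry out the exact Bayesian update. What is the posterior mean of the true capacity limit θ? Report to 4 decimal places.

40.9983

A Pareto(scale x_m, shape k) prior on the upper bound θ of Uniform(0, θ) is conjugate: posterior is Pareto(max(x_m, max xᵢ), k + n).
Sample maximum = 37.61; prior scale x_m = 20.7 → posterior scale = max = 37.61.
Posterior shape = 4.1 + 8 = 12.1.
E[θ|data] = k·x_m/(k−1) = 12.1·37.61/11.1 = 40.9983.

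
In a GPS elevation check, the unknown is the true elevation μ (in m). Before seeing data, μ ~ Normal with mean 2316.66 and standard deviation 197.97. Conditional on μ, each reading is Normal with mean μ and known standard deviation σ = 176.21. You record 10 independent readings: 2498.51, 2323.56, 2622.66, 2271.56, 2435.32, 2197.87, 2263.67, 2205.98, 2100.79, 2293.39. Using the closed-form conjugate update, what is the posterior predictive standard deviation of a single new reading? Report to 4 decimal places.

184.1929

For Normal data with known variance σ², a Normal(μ₀, σ₀²) prior on μ is conjugate. Posterior precision = 1/σ₀² + n/σ²; posterior mean is the precision-weighted average of μ₀ and x̄.
σ₀² = 197.97² = 39192.1209, σ² = 176.21² = 31049.9641; σ² + n·σ₀² = 31049.9641 + 10·39192.1209 = 422971.1731.
Posterior precision = 1/σ₀² + n/σ² = 1/39192.1209 + 10/31049.9641 = (σ² + n·σ₀²)/(σ₀²σ²) = 422971.1731/(39192.1209·31049.9641); posterior variance σₙ² = σ₀²σ²/(σ² + n·σ₀²) = 39192.1209·31049.9641/422971.1731 = 2877.061191.
Predictive variance for one new observation = σₙ² + σ² = 39192.1209·31049.9641/422971.1731 + 31049.9641 = σ²·(σ₀² + 422971.1731)/422971.1731 = 31049.9641·462163.294/422971.1731 = 33927.025291; SD = √(31049.9641·462163.294/422971.1731) = 184.1929.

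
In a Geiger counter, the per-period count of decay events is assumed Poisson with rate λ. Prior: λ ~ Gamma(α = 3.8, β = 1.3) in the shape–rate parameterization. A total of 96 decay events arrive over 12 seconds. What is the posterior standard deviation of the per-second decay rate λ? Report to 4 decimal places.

0.7511

With a Gamma(shape α, rate β) prior, the Poisson likelihood is conjugate: the posterior is Gamma(α + ΣXᵢ, β + n).
Posterior: Gamma(α+S, β+n) = Gamma(3.8+96, 1.3+12) = Gamma(99.8, 13.3).
SD = √α/β = √99.8/13.3 = 0.7511.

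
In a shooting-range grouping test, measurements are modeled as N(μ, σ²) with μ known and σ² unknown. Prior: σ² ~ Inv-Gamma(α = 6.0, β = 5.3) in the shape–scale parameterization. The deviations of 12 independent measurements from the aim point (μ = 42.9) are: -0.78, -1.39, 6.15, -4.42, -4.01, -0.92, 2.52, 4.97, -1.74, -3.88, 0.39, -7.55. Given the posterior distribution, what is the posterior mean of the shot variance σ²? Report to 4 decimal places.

8.8052

With known mean μ and an Inverse-Gamma(α, β) prior on σ², the Normal likelihood is conjugate: posterior is Inv-Gamma(α + n/2, β + Σ(xᵢ−μ)²/2).
Σ(xᵢ−μ)² = (-0.78)² + (-1.39)² + (6.15)² + (-4.42)² + (-4.01)² + (-0.92)² + (2.52)² + (4.97)² + (-1.74)² + (-3.88)² + (0.39)² + (-7.55)² = 183.1138.
Posterior: Inv-Gamma(6.0 + 12/2, 5.3 + 183.1138/2) = Inv-Gamma(12.00, 96.85690).
E[σ²|data] = β/(α−1) = 96.85690/11.00 = 8.8052.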